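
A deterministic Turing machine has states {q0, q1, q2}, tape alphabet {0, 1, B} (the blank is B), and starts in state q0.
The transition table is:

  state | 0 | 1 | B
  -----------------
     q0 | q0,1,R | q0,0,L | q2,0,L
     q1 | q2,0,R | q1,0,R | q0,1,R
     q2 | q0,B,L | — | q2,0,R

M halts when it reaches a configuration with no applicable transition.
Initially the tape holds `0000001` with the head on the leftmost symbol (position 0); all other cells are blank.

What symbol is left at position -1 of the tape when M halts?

0

q0 | BB[0]000001   read 0 → write 1, move R, go to q0
q0 | BB1[0]00001   read 0 → write 1, move R, go to q0
q0 | BB11[0]0001   read 0 → write 1, move R, go to q0
q0 | BB111[0]001   read 0 → write 1, move R, go to q0
q0 | BB1111[0]01   read 0 → write 1, move R, go to q0
q0 | BB11111[0]1   read 0 → write 1, move R, go to q0
q0 | BB111111[1]   read 1 → write 0, move L, go to q0
q0 | BB11111[1]0   read 1 → write 0, move L, go to q0
q0 | BB1111[1]00   read 1 → write 0, move L, go to q0
q0 | BB111[1]000   read 1 → write 0, move L, go to q0
q0 | BB11[1]0000   read 1 → write 0, move L, go to q0
q0 | BB1[1]00000   read 1 → write 0, move L, go to q0
q0 | BB[1]000000   read 1 → write 0, move L, go to q0
q0 | B[B]0000000   read B → write 0, move L, go to q2
q2 | [B]00000000   read B → write 0, move R, go to q2
q2 | 0[0]0000000   read 0 → write B, move L, go to q0
q0 | [0]B0000000   read 0 → write 1, move R, go to q0
q0 | 1[B]0000000   read B → write 0, move L, go to q2
q2 | [1]00000000
Cell -1 holds 0 when M halts.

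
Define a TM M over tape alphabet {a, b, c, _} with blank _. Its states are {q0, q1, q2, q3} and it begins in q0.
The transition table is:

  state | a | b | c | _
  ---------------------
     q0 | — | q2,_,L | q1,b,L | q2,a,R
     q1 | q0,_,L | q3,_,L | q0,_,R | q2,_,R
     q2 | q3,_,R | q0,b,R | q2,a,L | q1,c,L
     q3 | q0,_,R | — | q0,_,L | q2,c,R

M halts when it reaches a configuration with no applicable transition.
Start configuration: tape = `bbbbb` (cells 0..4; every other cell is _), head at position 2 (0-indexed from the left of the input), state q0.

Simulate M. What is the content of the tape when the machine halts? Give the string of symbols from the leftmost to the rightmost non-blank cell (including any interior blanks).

q0 | bb[b]bb__   read b → write _, move L, go to q2
q2 | b[b]_bb__   read b → write b, move R, go to q0
q0 | bb[_]bb__   read _ → write a, move R, go to q2
q2 | bba[b]b__   read b → write b, move R, go to q0
q0 | bbab[b]__   read b → write _, move L, go to q2
q2 | bba[b]___   read b → write b, move R, go to q0
q0 | bbab[_]__   read _ → write a, move R, go to q2
q2 | bbaba[_]_   read _ → write c, move L, go to q1
q1 | bbab[a]c_   read a → write _, move L, go to q0
q0 | bba[b]_c_   read b → write _, move L, go to q2
q2 | bb[a]__c_   read a → write _, move R, go to q3
q3 | bb_[_]_c_   read _ → write c, move R, go to q2
q2 | bb_c[_]c_   read _ → write c, move L, go to q1
q1 | bb_[c]cc_   read c → write _, move R, go to q0
q0 | bb__[c]c_   read c → write b, move L, go to q1
q1 | bb_[_]bc_   read _ → write _, move R, go to q2
q2 | bb__[b]c_   read b → write b, move R, go to q0
q0 | bb__b[c]_   read c → write b, move L, go to q1
q1 | bb__[b]b_   read b → write _, move L, go to q3
q3 | bb_[_]_b_   read _ → write c, move R, go to q2
q2 | bb_c[_]b_   read _ → write c, move L, go to q1
q1 | bb_[c]cb_   read c → write _, move R, go to q0
q0 | bb__[c]b_   read c → write b, move L, go to q1
q1 | bb_[_]bb_   read _ → write _, move R, go to q2
q2 | bb__[b]b_   read b → write b, move R, go to q0
q0 | bb__b[b]_   read b → write _, move L, go to q2
q2 | bb__[b]__   read b → write b, move R, go to q0
q0 | bb__b[_]_   read _ → write a, move R, go to q2
q2 | bb__ba[_]   read _ → write c, move L, go to q1
q1 | bb__b[a]c   read a → write _, move L, go to q0
q0 | bb__[b]_c   read b → write _, move L, go to q2
q2 | bb_[_]__c   read _ → write c, move L, go to q1
q1 | bb[_]c__c   read _ → write _, move R, go to q2
q2 | bb_[c]__c   read c → write a, move L, go to q2
q2 | bb[_]a__c   read _ → write c, move L, go to q1
q1 | b[b]ca__c   read b → write _, move L, go to q3
q3 | [b]_ca__c
The non-blank tape span at halt is b_ca__c.

b_ca__c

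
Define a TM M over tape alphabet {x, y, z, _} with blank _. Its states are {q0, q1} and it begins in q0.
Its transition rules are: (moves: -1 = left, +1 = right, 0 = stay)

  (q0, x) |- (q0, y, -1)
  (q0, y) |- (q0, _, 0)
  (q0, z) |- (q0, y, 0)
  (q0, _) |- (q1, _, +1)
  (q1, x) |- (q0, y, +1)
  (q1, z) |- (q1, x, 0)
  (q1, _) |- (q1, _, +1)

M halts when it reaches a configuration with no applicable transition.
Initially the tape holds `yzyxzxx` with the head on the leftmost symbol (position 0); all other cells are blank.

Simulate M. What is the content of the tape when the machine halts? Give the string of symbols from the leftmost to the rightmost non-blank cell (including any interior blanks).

q0 | [y]zyxzxx   read y → write _, move 0, go to q0
q0 | [_]zyxzxx   read _ → write _, move +1, go to q1
q1 | _[z]yxzxx   read z → write x, move 0, go to q1
q1 | _[x]yxzxx   read x → write y, move +1, go to q0
q0 | _y[y]xzxx   read y → write _, move 0, go to q0
q0 | _y[_]xzxx   read _ → write _, move +1, go to q1
q1 | _y_[x]zxx   read x → write y, move +1, go to q0
q0 | _y_y[z]xx   read z → write y, move 0, go to q0
q0 | _y_y[y]xx   read y → write _, move 0, go to q0
q0 | _y_y[_]xx   read _ → write _, move +1, go to q1
q1 | _y_y_[x]x   read x → write y, move +1, go to q0
q0 | _y_y_y[x]   read x → write y, move -1, go to q0
q0 | _y_y_[y]y   read y → write _, move 0, go to q0
q0 | _y_y_[_]y   read _ → write _, move +1, go to q1
q1 | _y_y__[y]
The non-blank tape span at halt is y_y__y.

y_y__y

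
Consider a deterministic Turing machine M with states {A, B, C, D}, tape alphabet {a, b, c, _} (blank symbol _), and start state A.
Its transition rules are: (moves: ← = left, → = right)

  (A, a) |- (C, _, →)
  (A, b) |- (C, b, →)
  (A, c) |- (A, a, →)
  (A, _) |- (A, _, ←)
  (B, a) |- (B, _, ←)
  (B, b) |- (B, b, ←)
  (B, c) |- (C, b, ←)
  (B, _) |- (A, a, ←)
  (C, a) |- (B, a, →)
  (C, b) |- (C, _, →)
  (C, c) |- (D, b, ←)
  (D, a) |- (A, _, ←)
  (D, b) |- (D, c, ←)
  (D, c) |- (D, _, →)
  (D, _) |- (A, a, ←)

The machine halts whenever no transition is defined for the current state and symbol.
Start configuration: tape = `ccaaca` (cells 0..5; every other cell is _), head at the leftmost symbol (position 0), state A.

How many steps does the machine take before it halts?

state=A head=0 tape=[c]caaca   (A,c)→(A,a,→)
state=A head=1 tape=a[c]aaca   (A,c)→(A,a,→)
state=A head=2 tape=aa[a]aca   (A,a)→(C,_,→)
state=C head=3 tape=aa_[a]ca   (C,a)→(B,a,→)
state=B head=4 tape=aa_a[c]a   (B,c)→(C,b,←)
state=C head=3 tape=aa_[a]ba   (C,a)→(B,a,→)
state=B head=4 tape=aa_a[b]a   (B,b)→(B,b,←)
state=B head=3 tape=aa_[a]ba   (B,a)→(B,_,←)
state=B head=2 tape=aa[_]_ba   (B,_)→(A,a,←)
state=A head=1 tape=a[a]a_ba   (A,a)→(C,_,→)
state=C head=2 tape=a_[a]_ba   (C,a)→(B,a,→)
state=B head=3 tape=a_a[_]ba   (B,_)→(A,a,←)
state=A head=2 tape=a_[a]aba   (A,a)→(C,_,→)
state=C head=3 tape=a__[a]ba   (C,a)→(B,a,→)
state=B head=4 tape=a__a[b]a   (B,b)→(B,b,←)
state=B head=3 tape=a__[a]ba   (B,a)→(B,_,←)
state=B head=2 tape=a_[_]_ba   (B,_)→(A,a,←)
state=A head=1 tape=a[_]a_ba   (A,_)→(A,_,←)
state=A head=0 tape=[a]_a_ba   (A,a)→(C,_,→)
state=C head=1 tape=_[_]a_ba
M halts after 19 transitions.

19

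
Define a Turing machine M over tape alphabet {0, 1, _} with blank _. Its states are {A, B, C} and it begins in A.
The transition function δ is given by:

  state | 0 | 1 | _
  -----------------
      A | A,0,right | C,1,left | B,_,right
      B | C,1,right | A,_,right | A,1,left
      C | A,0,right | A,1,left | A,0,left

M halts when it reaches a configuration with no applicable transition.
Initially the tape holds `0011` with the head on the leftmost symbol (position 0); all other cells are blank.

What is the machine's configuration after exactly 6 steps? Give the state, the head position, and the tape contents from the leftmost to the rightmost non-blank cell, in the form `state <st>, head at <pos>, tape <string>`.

state=A head=0 tape=[0]011   (A,0)→(A,0,right)
state=A head=1 tape=0[0]11   (A,0)→(A,0,right)
state=A head=2 tape=00[1]1   (A,1)→(C,1,left)
state=C head=1 tape=0[0]11   (C,0)→(A,0,right)
state=A head=2 tape=00[1]1   (A,1)→(C,1,left)
state=C head=1 tape=0[0]11   (C,0)→(A,0,right)
state=A head=2 tape=00[1]1
After 6 steps: state A, head at 2, tape 0011.

state A, head at 2, tape 0011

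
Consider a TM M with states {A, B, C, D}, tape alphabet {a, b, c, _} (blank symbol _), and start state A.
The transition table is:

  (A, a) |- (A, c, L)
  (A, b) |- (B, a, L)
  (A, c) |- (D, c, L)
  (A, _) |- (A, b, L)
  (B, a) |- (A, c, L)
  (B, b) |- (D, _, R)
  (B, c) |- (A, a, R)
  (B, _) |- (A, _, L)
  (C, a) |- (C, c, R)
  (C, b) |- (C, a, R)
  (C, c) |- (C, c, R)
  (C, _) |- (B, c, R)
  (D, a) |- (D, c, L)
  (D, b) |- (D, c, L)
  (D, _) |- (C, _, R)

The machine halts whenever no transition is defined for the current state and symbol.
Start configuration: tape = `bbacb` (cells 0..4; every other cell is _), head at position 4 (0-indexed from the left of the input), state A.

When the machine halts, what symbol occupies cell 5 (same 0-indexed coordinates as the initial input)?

A | bbac[b]__   read b → write a, move L, go to B
B | bba[c]a__   read c → write a, move R, go to A
A | bbaa[a]__   read a → write c, move L, go to A
A | bba[a]c__   read a → write c, move L, go to A
A | bb[a]cc__   read a → write c, move L, go to A
A | b[b]ccc__   read b → write a, move L, go to B
B | [b]accc__   read b → write _, move R, go to D
D | _[a]ccc__   read a → write c, move L, go to D
D | [_]cccc__   read _ → write _, move R, go to C
C | _[c]ccc__   read c → write c, move R, go to C
C | _c[c]cc__   read c → write c, move R, go to C
C | _cc[c]c__   read c → write c, move R, go to C
C | _ccc[c]__   read c → write c, move R, go to C
C | _cccc[_]_   read _ → write c, move R, go to B
B | _ccccc[_]   read _ → write _, move L, go to A
A | _cccc[c]_   read c → write c, move L, go to D
D | _ccc[c]c_
Cell 5 holds c when M halts.

c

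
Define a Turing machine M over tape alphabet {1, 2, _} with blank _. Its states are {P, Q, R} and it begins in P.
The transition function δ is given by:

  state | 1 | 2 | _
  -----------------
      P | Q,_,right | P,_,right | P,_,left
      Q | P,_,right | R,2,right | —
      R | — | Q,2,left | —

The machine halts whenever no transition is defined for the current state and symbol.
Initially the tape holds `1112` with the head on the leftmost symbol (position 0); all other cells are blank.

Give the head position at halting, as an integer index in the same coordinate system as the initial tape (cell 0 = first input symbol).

state=P head=0 tape=[1]112_   (P,1)→(Q,_,right)
state=Q head=1 tape=_[1]12_   (Q,1)→(P,_,right)
state=P head=2 tape=__[1]2_   (P,1)→(Q,_,right)
state=Q head=3 tape=___[2]_   (Q,2)→(R,2,right)
state=R head=4 tape=___2[_]
At halt the head is at cell 4.

4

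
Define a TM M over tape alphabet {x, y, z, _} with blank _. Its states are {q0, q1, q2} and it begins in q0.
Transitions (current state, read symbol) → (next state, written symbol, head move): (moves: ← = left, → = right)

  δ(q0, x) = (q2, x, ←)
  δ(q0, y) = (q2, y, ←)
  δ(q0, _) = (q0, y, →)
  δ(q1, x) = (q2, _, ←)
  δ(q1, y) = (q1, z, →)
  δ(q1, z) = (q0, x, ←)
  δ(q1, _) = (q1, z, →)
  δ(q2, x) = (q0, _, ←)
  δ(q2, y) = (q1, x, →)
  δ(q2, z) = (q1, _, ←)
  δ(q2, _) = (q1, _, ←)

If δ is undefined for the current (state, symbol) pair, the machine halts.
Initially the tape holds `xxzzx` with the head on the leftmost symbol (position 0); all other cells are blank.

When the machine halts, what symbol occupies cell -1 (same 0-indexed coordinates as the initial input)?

state=q0 head=0 tape=____[x]xzzx   (q0,x)→(q2,x,←)
state=q2 head=-1 tape=___[_]xxzzx   (q2,_)→(q1,_,←)
state=q1 head=-2 tape=__[_]_xxzzx   (q1,_)→(q1,z,→)
state=q1 head=-1 tape=__z[_]xxzzx   (q1,_)→(q1,z,→)
state=q1 head=0 tape=__zz[x]xzzx   (q1,x)→(q2,_,←)
state=q2 head=-1 tape=__z[z]_xzzx   (q2,z)→(q1,_,←)
state=q1 head=-2 tape=__[z]__xzzx   (q1,z)→(q0,x,←)
state=q0 head=-3 tape=_[_]x__xzzx   (q0,_)→(q0,y,→)
state=q0 head=-2 tape=_y[x]__xzzx   (q0,x)→(q2,x,←)
state=q2 head=-3 tape=_[y]x__xzzx   (q2,y)→(q1,x,→)
state=q1 head=-2 tape=_x[x]__xzzx   (q1,x)→(q2,_,←)
state=q2 head=-3 tape=_[x]___xzzx   (q2,x)→(q0,_,←)
state=q0 head=-4 tape=[_]____xzzx   (q0,_)→(q0,y,→)
state=q0 head=-3 tape=y[_]___xzzx   (q0,_)→(q0,y,→)
state=q0 head=-2 tape=yy[_]__xzzx   (q0,_)→(q0,y,→)
state=q0 head=-1 tape=yyy[_]_xzzx   (q0,_)→(q0,y,→)
state=q0 head=0 tape=yyyy[_]xzzx   (q0,_)→(q0,y,→)
state=q0 head=1 tape=yyyyy[x]zzx   (q0,x)→(q2,x,←)
state=q2 head=0 tape=yyyy[y]xzzx   (q2,y)→(q1,x,→)
state=q1 head=1 tape=yyyyx[x]zzx   (q1,x)→(q2,_,←)
state=q2 head=0 tape=yyyy[x]_zzx   (q2,x)→(q0,_,←)
state=q0 head=-1 tape=yyy[y]__zzx   (q0,y)→(q2,y,←)
state=q2 head=-2 tape=yy[y]y__zzx   (q2,y)→(q1,x,→)
state=q1 head=-1 tape=yyx[y]__zzx   (q1,y)→(q1,z,→)
state=q1 head=0 tape=yyxz[_]_zzx   (q1,_)→(q1,z,→)
state=q1 head=1 tape=yyxzz[_]zzx   (q1,_)→(q1,z,→)
state=q1 head=2 tape=yyxzzz[z]zx   (q1,z)→(q0,x,←)
state=q0 head=1 tape=yyxzz[z]xzx
Cell -1 holds z when M halts.

z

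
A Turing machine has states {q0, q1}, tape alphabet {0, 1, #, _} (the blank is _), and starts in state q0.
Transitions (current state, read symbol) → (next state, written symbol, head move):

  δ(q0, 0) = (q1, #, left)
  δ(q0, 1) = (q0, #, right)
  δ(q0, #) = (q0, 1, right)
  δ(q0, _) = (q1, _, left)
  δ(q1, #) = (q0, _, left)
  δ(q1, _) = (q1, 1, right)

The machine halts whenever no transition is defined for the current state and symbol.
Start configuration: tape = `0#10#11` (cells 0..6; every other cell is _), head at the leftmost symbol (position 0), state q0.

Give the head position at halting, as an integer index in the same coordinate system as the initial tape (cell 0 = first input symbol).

state=q0 head=0 tape=_____[0]#10#11   (q0,0)→(q1,#,left)
state=q1 head=-1 tape=____[_]##10#11   (q1,_)→(q1,1,right)
state=q1 head=0 tape=____1[#]#10#11   (q1,#)→(q0,_,left)
state=q0 head=-1 tape=____[1]_#10#11   (q0,1)→(q0,#,right)
state=q0 head=0 tape=____#[_]#10#11   (q0,_)→(q1,_,left)
state=q1 head=-1 tape=____[#]_#10#11   (q1,#)→(q0,_,left)
state=q0 head=-2 tape=___[_]__#10#11   (q0,_)→(q1,_,left)
state=q1 head=-3 tape=__[_]___#10#11   (q1,_)→(q1,1,right)
state=q1 head=-2 tape=__1[_]__#10#11   (q1,_)→(q1,1,right)
state=q1 head=-1 tape=__11[_]_#10#11   (q1,_)→(q1,1,right)
state=q1 head=0 tape=__111[_]#10#11   (q1,_)→(q1,1,right)
state=q1 head=1 tape=__1111[#]10#11   (q1,#)→(q0,_,left)
state=q0 head=0 tape=__111[1]_10#11   (q0,1)→(q0,#,right)
state=q0 head=1 tape=__111#[_]10#11   (q0,_)→(q1,_,left)
state=q1 head=0 tape=__111[#]_10#11   (q1,#)→(q0,_,left)
state=q0 head=-1 tape=__11[1]__10#11   (q0,1)→(q0,#,right)
state=q0 head=0 tape=__11#[_]_10#11   (q0,_)→(q1,_,left)
state=q1 head=-1 tape=__11[#]__10#11   (q1,#)→(q0,_,left)
state=q0 head=-2 tape=__1[1]___10#11   (q0,1)→(q0,#,right)
state=q0 head=-1 tape=__1#[_]__10#11   (q0,_)→(q1,_,left)
state=q1 head=-2 tape=__1[#]___10#11   (q1,#)→(q0,_,left)
state=q0 head=-3 tape=__[1]____10#11   (q0,1)→(q0,#,right)
state=q0 head=-2 tape=__#[_]___10#11   (q0,_)→(q1,_,left)
state=q1 head=-3 tape=__[#]____10#11   (q1,#)→(q0,_,left)
state=q0 head=-4 tape=_[_]_____10#11   (q0,_)→(q1,_,left)
state=q1 head=-5 tape=[_]______10#11   (q1,_)→(q1,1,right)
state=q1 head=-4 tape=1[_]_____10#11   (q1,_)→(q1,1,right)
state=q1 head=-3 tape=11[_]____10#11   (q1,_)→(q1,1,right)
state=q1 head=-2 tape=111[_]___10#11   (q1,_)→(q1,1,right)
state=q1 head=-1 tape=1111[_]__10#11   (q1,_)→(q1,1,right)
state=q1 head=0 tape=11111[_]_10#11   (q1,_)→(q1,1,right)
state=q1 head=1 tape=111111[_]10#11   (q1,_)→(q1,1,right)
state=q1 head=2 tape=1111111[1]0#11
At halt the head is at cell 2.

2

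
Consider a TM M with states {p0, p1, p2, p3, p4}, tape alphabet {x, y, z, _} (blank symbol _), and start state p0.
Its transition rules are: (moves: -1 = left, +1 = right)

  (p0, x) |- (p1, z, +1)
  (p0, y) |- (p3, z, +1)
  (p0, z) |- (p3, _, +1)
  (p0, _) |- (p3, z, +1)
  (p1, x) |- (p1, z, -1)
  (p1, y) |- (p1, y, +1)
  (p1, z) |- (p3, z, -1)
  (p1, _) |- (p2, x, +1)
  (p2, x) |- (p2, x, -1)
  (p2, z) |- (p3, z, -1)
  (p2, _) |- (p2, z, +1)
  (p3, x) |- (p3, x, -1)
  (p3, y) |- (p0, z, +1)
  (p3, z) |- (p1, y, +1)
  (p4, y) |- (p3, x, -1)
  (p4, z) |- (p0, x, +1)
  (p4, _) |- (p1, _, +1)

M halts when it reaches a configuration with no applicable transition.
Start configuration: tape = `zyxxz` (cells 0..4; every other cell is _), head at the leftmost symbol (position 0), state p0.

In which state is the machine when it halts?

state=p0 head=0 tape=[z]yxxz_   (p0,z)→(p3,_,+1)
state=p3 head=1 tape=_[y]xxz_   (p3,y)→(p0,z,+1)
state=p0 head=2 tape=_z[x]xz_   (p0,x)→(p1,z,+1)
state=p1 head=3 tape=_zz[x]z_   (p1,x)→(p1,z,-1)
state=p1 head=2 tape=_z[z]zz_   (p1,z)→(p3,z,-1)
state=p3 head=1 tape=_[z]zzz_   (p3,z)→(p1,y,+1)
state=p1 head=2 tape=_y[z]zz_   (p1,z)→(p3,z,-1)
state=p3 head=1 tape=_[y]zzz_   (p3,y)→(p0,z,+1)
state=p0 head=2 tape=_z[z]zz_   (p0,z)→(p3,_,+1)
state=p3 head=3 tape=_z_[z]z_   (p3,z)→(p1,y,+1)
state=p1 head=4 tape=_z_y[z]_   (p1,z)→(p3,z,-1)
state=p3 head=3 tape=_z_[y]z_   (p3,y)→(p0,z,+1)
state=p0 head=4 tape=_z_z[z]_   (p0,z)→(p3,_,+1)
state=p3 head=5 tape=_z_z_[_]
No transition is defined for (p3, _); M halts in state p3.

p3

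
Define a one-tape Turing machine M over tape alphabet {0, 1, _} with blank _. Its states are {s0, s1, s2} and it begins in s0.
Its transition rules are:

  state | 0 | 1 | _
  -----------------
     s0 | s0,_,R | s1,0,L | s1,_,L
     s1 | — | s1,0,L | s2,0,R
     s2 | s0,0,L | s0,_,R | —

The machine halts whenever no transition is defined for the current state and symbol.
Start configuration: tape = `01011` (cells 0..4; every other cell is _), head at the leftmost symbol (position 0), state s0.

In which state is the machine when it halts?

s0 | [0]1011_   read 0 → write _, move R, go to s0
s0 | _[1]011_   read 1 → write 0, move L, go to s1
s1 | [_]0011_   read _ → write 0, move R, go to s2
s2 | 0[0]011_   read 0 → write 0, move L, go to s0
s0 | [0]0011_   read 0 → write _, move R, go to s0
s0 | _[0]011_   read 0 → write _, move R, go to s0
s0 | __[0]11_   read 0 → write _, move R, go to s0
s0 | ___[1]1_   read 1 → write 0, move L, go to s1
s1 | __[_]01_   read _ → write 0, move R, go to s2
s2 | __0[0]1_   read 0 → write 0, move L, go to s0
s0 | __[0]01_   read 0 → write _, move R, go to s0
s0 | ___[0]1_   read 0 → write _, move R, go to s0
s0 | ____[1]_   read 1 → write 0, move L, go to s1
s1 | ___[_]0_   read _ → write 0, move R, go to s2
s2 | ___0[0]_   read 0 → write 0, move L, go to s0
s0 | ___[0]0_   read 0 → write _, move R, go to s0
s0 | ____[0]_   read 0 → write _, move R, go to s0
s0 | _____[_]   read _ → write _, move L, go to s1
s1 | ____[_]_   read _ → write 0, move R, go to s2
s2 | ____0[_]
No transition is defined for (s2, _); M halts in state s2.

s2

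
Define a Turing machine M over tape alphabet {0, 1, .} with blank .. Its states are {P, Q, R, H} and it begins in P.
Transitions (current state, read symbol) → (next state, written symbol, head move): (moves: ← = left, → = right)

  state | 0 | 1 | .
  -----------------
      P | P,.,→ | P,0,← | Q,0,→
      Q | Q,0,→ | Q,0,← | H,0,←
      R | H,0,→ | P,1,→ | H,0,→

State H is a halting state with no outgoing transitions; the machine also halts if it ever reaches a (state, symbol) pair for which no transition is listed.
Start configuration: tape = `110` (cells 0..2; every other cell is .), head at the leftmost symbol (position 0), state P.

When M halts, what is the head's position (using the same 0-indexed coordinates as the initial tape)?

2

state=P head=0 tape=.[1]10.   (P,1)→(P,0,←)
state=P head=-1 tape=[.]010.   (P,.)→(Q,0,→)
state=Q head=0 tape=0[0]10.   (Q,0)→(Q,0,→)
state=Q head=1 tape=00[1]0.   (Q,1)→(Q,0,←)
state=Q head=0 tape=0[0]00.   (Q,0)→(Q,0,→)
state=Q head=1 tape=00[0]0.   (Q,0)→(Q,0,→)
state=Q head=2 tape=000[0].   (Q,0)→(Q,0,→)
state=Q head=3 tape=0000[.]   (Q,.)→(H,0,←)
state=H head=2 tape=000[0]0
At halt the head is at cell 2.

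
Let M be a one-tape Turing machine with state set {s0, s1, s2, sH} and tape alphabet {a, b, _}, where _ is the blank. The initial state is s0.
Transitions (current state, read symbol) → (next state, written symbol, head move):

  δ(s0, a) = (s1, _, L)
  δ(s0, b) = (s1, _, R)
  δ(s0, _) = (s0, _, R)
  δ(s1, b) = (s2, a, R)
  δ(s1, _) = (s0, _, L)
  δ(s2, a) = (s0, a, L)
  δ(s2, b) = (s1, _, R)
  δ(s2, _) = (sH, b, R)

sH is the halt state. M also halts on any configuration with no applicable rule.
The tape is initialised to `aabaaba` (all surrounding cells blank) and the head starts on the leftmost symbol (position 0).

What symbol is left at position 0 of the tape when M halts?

_

state=s0 head=0 tape=__[a]abaaba   (s0,a)→(s1,_,L)
state=s1 head=-1 tape=_[_]_abaaba   (s1,_)→(s0,_,L)
state=s0 head=-2 tape=[_]__abaaba   (s0,_)→(s0,_,R)
state=s0 head=-1 tape=_[_]_abaaba   (s0,_)→(s0,_,R)
state=s0 head=0 tape=__[_]abaaba   (s0,_)→(s0,_,R)
state=s0 head=1 tape=___[a]baaba   (s0,a)→(s1,_,L)
state=s1 head=0 tape=__[_]_baaba   (s1,_)→(s0,_,L)
state=s0 head=-1 tape=_[_]__baaba   (s0,_)→(s0,_,R)
state=s0 head=0 tape=__[_]_baaba   (s0,_)→(s0,_,R)
state=s0 head=1 tape=___[_]baaba   (s0,_)→(s0,_,R)
state=s0 head=2 tape=____[b]aaba   (s0,b)→(s1,_,R)
state=s1 head=3 tape=_____[a]aba
Cell 0 holds _ when M halts.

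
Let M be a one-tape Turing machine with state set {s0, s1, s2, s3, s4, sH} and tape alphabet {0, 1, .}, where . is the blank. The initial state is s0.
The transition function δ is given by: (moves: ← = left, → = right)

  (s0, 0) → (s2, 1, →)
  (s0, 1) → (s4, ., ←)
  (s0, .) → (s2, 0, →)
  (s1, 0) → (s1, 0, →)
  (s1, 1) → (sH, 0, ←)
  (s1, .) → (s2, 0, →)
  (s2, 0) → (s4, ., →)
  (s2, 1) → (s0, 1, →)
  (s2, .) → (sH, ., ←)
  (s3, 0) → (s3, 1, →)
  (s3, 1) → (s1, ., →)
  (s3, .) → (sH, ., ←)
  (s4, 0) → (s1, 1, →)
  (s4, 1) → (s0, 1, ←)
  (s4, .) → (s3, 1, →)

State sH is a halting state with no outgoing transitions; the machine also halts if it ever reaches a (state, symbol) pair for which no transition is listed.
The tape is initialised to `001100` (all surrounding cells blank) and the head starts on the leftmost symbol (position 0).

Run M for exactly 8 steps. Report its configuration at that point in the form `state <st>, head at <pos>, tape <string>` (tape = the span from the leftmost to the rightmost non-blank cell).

state s2, head at 2, tape 111.00

state=s0 head=0 tape=[0]01100   (s0,0)→(s2,1,→)
state=s2 head=1 tape=1[0]1100   (s2,0)→(s4,.,→)
state=s4 head=2 tape=1.[1]100   (s4,1)→(s0,1,←)
state=s0 head=1 tape=1[.]1100   (s0,.)→(s2,0,→)
state=s2 head=2 tape=10[1]100   (s2,1)→(s0,1,→)
state=s0 head=3 tape=101[1]00   (s0,1)→(s4,.,←)
state=s4 head=2 tape=10[1].00   (s4,1)→(s0,1,←)
state=s0 head=1 tape=1[0]1.00   (s0,0)→(s2,1,→)
state=s2 head=2 tape=11[1].00
After 8 steps: state s2, head at 2, tape 111.00.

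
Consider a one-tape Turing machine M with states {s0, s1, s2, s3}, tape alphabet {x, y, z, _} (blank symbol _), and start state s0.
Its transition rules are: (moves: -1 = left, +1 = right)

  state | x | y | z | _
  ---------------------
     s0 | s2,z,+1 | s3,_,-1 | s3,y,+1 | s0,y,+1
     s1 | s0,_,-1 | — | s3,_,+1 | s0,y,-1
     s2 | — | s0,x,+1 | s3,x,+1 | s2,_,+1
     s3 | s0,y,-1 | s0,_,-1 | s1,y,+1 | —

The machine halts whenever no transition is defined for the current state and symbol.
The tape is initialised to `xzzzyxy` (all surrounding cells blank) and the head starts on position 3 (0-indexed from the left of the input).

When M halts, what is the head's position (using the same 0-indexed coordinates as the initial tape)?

-3

state=s0 head=3 tape=___xzz[z]yxy   (s0,z)→(s3,y,+1)
state=s3 head=4 tape=___xzzy[y]xy   (s3,y)→(s0,_,-1)
state=s0 head=3 tape=___xzz[y]_xy   (s0,y)→(s3,_,-1)
state=s3 head=2 tape=___xz[z]__xy   (s3,z)→(s1,y,+1)
state=s1 head=3 tape=___xzy[_]_xy   (s1,_)→(s0,y,-1)
state=s0 head=2 tape=___xz[y]y_xy   (s0,y)→(s3,_,-1)
state=s3 head=1 tape=___x[z]_y_xy   (s3,z)→(s1,y,+1)
state=s1 head=2 tape=___xy[_]y_xy   (s1,_)→(s0,y,-1)
state=s0 head=1 tape=___x[y]yy_xy   (s0,y)→(s3,_,-1)
state=s3 head=0 tape=___[x]_yy_xy   (s3,x)→(s0,y,-1)
state=s0 head=-1 tape=__[_]y_yy_xy   (s0,_)→(s0,y,+1)
state=s0 head=0 tape=__y[y]_yy_xy   (s0,y)→(s3,_,-1)
state=s3 head=-1 tape=__[y]__yy_xy   (s3,y)→(s0,_,-1)
state=s0 head=-2 tape=_[_]___yy_xy   (s0,_)→(s0,y,+1)
state=s0 head=-1 tape=_y[_]__yy_xy   (s0,_)→(s0,y,+1)
state=s0 head=0 tape=_yy[_]_yy_xy   (s0,_)→(s0,y,+1)
state=s0 head=1 tape=_yyy[_]yy_xy   (s0,_)→(s0,y,+1)
state=s0 head=2 tape=_yyyy[y]y_xy   (s0,y)→(s3,_,-1)
state=s3 head=1 tape=_yyy[y]_y_xy   (s3,y)→(s0,_,-1)
state=s0 head=0 tape=_yy[y]__y_xy   (s0,y)→(s3,_,-1)
state=s3 head=-1 tape=_y[y]___y_xy   (s3,y)→(s0,_,-1)
state=s0 head=-2 tape=_[y]____y_xy   (s0,y)→(s3,_,-1)
state=s3 head=-3 tape=[_]_____y_xy
At halt the head is at cell -3.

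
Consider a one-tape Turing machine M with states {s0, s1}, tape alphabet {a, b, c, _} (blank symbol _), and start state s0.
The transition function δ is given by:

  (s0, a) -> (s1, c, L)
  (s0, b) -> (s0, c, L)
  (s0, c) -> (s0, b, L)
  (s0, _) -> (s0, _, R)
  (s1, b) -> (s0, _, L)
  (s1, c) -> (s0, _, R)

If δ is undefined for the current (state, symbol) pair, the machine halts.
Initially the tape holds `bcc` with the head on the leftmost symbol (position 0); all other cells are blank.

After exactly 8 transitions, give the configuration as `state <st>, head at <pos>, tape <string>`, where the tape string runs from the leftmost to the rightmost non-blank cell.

s0 | _[b]cc   read b → write c, move L, go to s0
s0 | [_]ccc   read _ → write _, move R, go to s0
s0 | _[c]cc   read c → write b, move L, go to s0
s0 | [_]bcc   read _ → write _, move R, go to s0
s0 | _[b]cc   read b → write c, move L, go to s0
s0 | [_]ccc   read _ → write _, move R, go to s0
s0 | _[c]cc   read c → write b, move L, go to s0
s0 | [_]bcc   read _ → write _, move R, go to s0
s0 | _[b]cc
After 8 steps: state s0, head at 0, tape bcc.

state s0, head at 0, tape bcc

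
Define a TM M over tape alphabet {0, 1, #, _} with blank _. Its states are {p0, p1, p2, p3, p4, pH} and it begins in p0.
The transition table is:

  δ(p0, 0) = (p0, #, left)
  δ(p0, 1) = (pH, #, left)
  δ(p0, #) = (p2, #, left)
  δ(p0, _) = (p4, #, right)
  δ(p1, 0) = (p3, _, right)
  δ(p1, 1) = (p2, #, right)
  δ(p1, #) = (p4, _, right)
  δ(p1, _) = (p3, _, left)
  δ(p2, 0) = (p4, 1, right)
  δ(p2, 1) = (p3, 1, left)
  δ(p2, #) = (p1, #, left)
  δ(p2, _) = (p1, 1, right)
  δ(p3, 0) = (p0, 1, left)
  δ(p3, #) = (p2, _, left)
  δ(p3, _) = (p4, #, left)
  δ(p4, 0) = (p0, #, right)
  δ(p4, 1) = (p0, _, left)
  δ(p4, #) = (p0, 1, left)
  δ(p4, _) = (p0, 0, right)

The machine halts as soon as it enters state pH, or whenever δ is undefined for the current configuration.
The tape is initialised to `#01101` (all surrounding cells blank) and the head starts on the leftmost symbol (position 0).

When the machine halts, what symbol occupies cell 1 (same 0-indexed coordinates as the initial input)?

#

p0 | _[#]01101   read # → write #, move left, go to p2
p2 | [_]#01101   read _ → write 1, move right, go to p1
p1 | 1[#]01101   read # → write _, move right, go to p4
p4 | 1_[0]1101   read 0 → write #, move right, go to p0
p0 | 1_#[1]101   read 1 → write #, move left, go to pH
pH | 1_[#]#101
Cell 1 holds # when M halts.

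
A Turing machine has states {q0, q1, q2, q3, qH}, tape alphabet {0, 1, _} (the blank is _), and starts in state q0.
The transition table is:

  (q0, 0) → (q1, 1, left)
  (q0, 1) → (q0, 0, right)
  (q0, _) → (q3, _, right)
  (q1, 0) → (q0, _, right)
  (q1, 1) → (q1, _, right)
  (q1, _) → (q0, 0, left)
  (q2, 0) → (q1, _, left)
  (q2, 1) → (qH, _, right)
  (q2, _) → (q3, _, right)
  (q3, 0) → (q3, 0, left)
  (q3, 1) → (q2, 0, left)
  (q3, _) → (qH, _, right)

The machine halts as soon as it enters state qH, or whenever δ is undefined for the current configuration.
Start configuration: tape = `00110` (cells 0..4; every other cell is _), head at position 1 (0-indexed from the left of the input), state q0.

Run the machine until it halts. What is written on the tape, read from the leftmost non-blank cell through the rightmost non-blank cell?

q0 | 0[0]110___   read 0 → write 1, move left, go to q1
q1 | [0]1110___   read 0 → write _, move right, go to q0
q0 | _[1]110___   read 1 → write 0, move right, go to q0
q0 | _0[1]10___   read 1 → write 0, move right, go to q0
q0 | _00[1]0___   read 1 → write 0, move right, go to q0
q0 | _000[0]___   read 0 → write 1, move left, go to q1
q1 | _00[0]1___   read 0 → write _, move right, go to q0
q0 | _00_[1]___   read 1 → write 0, move right, go to q0
q0 | _00_0[_]__   read _ → write _, move right, go to q3
q3 | _00_0_[_]_   read _ → write _, move right, go to qH
qH | _00_0__[_]
The non-blank tape span at halt is 00_0.

00_0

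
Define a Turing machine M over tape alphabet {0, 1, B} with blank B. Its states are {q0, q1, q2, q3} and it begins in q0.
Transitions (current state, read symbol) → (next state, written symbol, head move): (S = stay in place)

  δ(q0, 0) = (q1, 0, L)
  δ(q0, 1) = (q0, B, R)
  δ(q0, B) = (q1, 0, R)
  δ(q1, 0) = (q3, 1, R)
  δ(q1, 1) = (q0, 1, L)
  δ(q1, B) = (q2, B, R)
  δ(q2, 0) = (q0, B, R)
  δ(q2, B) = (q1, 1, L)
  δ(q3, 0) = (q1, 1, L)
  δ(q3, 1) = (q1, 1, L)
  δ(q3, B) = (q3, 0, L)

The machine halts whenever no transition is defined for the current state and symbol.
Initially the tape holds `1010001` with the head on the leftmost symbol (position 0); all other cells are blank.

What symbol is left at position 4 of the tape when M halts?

B

state=q0 head=0 tape=[1]010001BBB   (q0,1)→(q0,B,R)
state=q0 head=1 tape=B[0]10001BBB   (q0,0)→(q1,0,L)
state=q1 head=0 tape=[B]010001BBB   (q1,B)→(q2,B,R)
state=q2 head=1 tape=B[0]10001BBB   (q2,0)→(q0,B,R)
state=q0 head=2 tape=BB[1]0001BBB   (q0,1)→(q0,B,R)
state=q0 head=3 tape=BBB[0]001BBB   (q0,0)→(q1,0,L)
state=q1 head=2 tape=BB[B]0001BBB   (q1,B)→(q2,B,R)
state=q2 head=3 tape=BBB[0]001BBB   (q2,0)→(q0,B,R)
state=q0 head=4 tape=BBBB[0]01BBB   (q0,0)→(q1,0,L)
state=q1 head=3 tape=BBB[B]001BBB   (q1,B)→(q2,B,R)
state=q2 head=4 tape=BBBB[0]01BBB   (q2,0)→(q0,B,R)
state=q0 head=5 tape=BBBBB[0]1BBB   (q0,0)→(q1,0,L)
state=q1 head=4 tape=BBBB[B]01BBB   (q1,B)→(q2,B,R)
state=q2 head=5 tape=BBBBB[0]1BBB   (q2,0)→(q0,B,R)
state=q0 head=6 tape=BBBBBB[1]BBB   (q0,1)→(q0,B,R)
state=q0 head=7 tape=BBBBBBB[B]BB   (q0,B)→(q1,0,R)
state=q1 head=8 tape=BBBBBBB0[B]B   (q1,B)→(q2,B,R)
state=q2 head=9 tape=BBBBBBB0B[B]   (q2,B)→(q1,1,L)
state=q1 head=8 tape=BBBBBBB0[B]1   (q1,B)→(q2,B,R)
state=q2 head=9 tape=BBBBBBB0B[1]
Cell 4 holds B when M halts.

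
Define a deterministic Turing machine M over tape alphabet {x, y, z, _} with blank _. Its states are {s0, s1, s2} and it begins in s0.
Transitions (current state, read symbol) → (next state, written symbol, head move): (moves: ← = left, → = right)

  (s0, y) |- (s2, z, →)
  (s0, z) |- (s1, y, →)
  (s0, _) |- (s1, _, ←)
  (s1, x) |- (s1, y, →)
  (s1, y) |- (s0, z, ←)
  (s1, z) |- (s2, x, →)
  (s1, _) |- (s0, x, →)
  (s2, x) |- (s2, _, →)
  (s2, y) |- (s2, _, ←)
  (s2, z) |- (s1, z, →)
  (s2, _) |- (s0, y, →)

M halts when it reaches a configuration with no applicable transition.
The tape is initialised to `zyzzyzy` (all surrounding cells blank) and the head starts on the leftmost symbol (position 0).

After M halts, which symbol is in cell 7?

s0 | [z]yzzyzy__   read z → write y, move →, go to s1
s1 | y[y]zzyzy__   read y → write z, move ←, go to s0
s0 | [y]zzzyzy__   read y → write z, move →, go to s2
s2 | z[z]zzyzy__   read z → write z, move →, go to s1
s1 | zz[z]zyzy__   read z → write x, move →, go to s2
s2 | zzx[z]yzy__   read z → write z, move →, go to s1
s1 | zzxz[y]zy__   read y → write z, move ←, go to s0
s0 | zzx[z]zzy__   read z → write y, move →, go to s1
s1 | zzxy[z]zy__   read z → write x, move →, go to s2
s2 | zzxyx[z]y__   read z → write z, move →, go to s1
s1 | zzxyxz[y]__   read y → write z, move ←, go to s0
s0 | zzxyx[z]z__   read z → write y, move →, go to s1
s1 | zzxyxy[z]__   read z → write x, move →, go to s2
s2 | zzxyxyx[_]_   read _ → write y, move →, go to s0
s0 | zzxyxyxy[_]   read _ → write _, move ←, go to s1
s1 | zzxyxyx[y]_   read y → write z, move ←, go to s0
s0 | zzxyxy[x]z_
Cell 7 holds z when M halts.

z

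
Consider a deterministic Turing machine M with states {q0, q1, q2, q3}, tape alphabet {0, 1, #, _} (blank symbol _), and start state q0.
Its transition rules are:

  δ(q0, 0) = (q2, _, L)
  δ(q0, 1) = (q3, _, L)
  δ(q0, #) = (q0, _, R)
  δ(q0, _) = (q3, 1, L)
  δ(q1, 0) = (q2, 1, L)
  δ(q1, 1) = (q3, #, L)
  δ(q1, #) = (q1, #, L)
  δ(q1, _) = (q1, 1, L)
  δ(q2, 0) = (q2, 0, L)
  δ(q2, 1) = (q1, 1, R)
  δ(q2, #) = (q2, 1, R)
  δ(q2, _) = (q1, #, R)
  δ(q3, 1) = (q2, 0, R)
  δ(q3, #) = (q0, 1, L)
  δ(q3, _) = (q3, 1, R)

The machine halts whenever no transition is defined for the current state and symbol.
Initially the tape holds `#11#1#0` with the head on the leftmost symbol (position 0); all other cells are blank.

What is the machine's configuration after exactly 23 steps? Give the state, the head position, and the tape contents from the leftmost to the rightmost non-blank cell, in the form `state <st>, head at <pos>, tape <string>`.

q0 | [#]11#1#0__   read # → write _, move R, go to q0
q0 | _[1]1#1#0__   read 1 → write _, move L, go to q3
q3 | [_]_1#1#0__   read _ → write 1, move R, go to q3
q3 | 1[_]1#1#0__   read _ → write 1, move R, go to q3
q3 | 11[1]#1#0__   read 1 → write 0, move R, go to q2
q2 | 110[#]1#0__   read # → write 1, move R, go to q2
q2 | 1101[1]#0__   read 1 → write 1, move R, go to q1
q1 | 11011[#]0__   read # → write #, move L, go to q1
q1 | 1101[1]#0__   read 1 → write #, move L, go to q3
q3 | 110[1]##0__   read 1 → write 0, move R, go to q2
q2 | 1100[#]#0__   read # → write 1, move R, go to q2
q2 | 11001[#]0__   read # → write 1, move R, go to q2
q2 | 110011[0]__   read 0 → write 0, move L, go to q2
q2 | 11001[1]0__   read 1 → write 1, move R, go to q1
q1 | 110011[0]__   read 0 → write 1, move L, go to q2
q2 | 11001[1]1__   read 1 → write 1, move R, go to q1
q1 | 110011[1]__   read 1 → write #, move L, go to q3
q3 | 11001[1]#__   read 1 → write 0, move R, go to q2
q2 | 110010[#]__   read # → write 1, move R, go to q2
q2 | 1100101[_]_   read _ → write #, move R, go to q1
q1 | 1100101#[_]   read _ → write 1, move L, go to q1
q1 | 1100101[#]1   read # → write #, move L, go to q1
q1 | 110010[1]#1   read 1 → write #, move L, go to q3
q3 | 11001[0]##1
After 23 steps: state q3, head at 5, tape 110010##1.

state q3, head at 5, tape 110010##1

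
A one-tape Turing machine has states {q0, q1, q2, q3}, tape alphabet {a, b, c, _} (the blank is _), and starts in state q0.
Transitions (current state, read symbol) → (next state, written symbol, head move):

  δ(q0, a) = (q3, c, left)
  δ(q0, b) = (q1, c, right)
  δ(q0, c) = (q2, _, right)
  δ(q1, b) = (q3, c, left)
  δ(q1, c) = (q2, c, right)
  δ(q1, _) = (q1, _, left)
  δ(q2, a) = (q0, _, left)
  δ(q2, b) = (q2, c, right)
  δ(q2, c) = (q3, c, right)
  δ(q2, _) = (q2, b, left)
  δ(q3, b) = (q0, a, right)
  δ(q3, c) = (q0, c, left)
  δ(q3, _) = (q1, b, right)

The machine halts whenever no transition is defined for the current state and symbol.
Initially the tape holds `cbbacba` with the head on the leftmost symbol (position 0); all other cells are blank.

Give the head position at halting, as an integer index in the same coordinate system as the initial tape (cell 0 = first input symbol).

state=q0 head=0 tape=[c]bbacba__   (q0,c)→(q2,_,right)
state=q2 head=1 tape=_[b]bacba__   (q2,b)→(q2,c,right)
state=q2 head=2 tape=_c[b]acba__   (q2,b)→(q2,c,right)
state=q2 head=3 tape=_cc[a]cba__   (q2,a)→(q0,_,left)
state=q0 head=2 tape=_c[c]_cba__   (q0,c)→(q2,_,right)
state=q2 head=3 tape=_c_[_]cba__   (q2,_)→(q2,b,left)
state=q2 head=2 tape=_c[_]bcba__   (q2,_)→(q2,b,left)
state=q2 head=1 tape=_[c]bbcba__   (q2,c)→(q3,c,right)
state=q3 head=2 tape=_c[b]bcba__   (q3,b)→(q0,a,right)
state=q0 head=3 tape=_ca[b]cba__   (q0,b)→(q1,c,right)
state=q1 head=4 tape=_cac[c]ba__   (q1,c)→(q2,c,right)
state=q2 head=5 tape=_cacc[b]a__   (q2,b)→(q2,c,right)
state=q2 head=6 tape=_caccc[a]__   (q2,a)→(q0,_,left)
state=q0 head=5 tape=_cacc[c]___   (q0,c)→(q2,_,right)
state=q2 head=6 tape=_cacc_[_]__   (q2,_)→(q2,b,left)
state=q2 head=5 tape=_cacc[_]b__   (q2,_)→(q2,b,left)
state=q2 head=4 tape=_cac[c]bb__   (q2,c)→(q3,c,right)
state=q3 head=5 tape=_cacc[b]b__   (q3,b)→(q0,a,right)
state=q0 head=6 tape=_cacca[b]__   (q0,b)→(q1,c,right)
state=q1 head=7 tape=_caccac[_]_   (q1,_)→(q1,_,left)
state=q1 head=6 tape=_cacca[c]__   (q1,c)→(q2,c,right)
state=q2 head=7 tape=_caccac[_]_   (q2,_)→(q2,b,left)
state=q2 head=6 tape=_cacca[c]b_   (q2,c)→(q3,c,right)
state=q3 head=7 tape=_caccac[b]_   (q3,b)→(q0,a,right)
state=q0 head=8 tape=_caccaca[_]
At halt the head is at cell 8.

8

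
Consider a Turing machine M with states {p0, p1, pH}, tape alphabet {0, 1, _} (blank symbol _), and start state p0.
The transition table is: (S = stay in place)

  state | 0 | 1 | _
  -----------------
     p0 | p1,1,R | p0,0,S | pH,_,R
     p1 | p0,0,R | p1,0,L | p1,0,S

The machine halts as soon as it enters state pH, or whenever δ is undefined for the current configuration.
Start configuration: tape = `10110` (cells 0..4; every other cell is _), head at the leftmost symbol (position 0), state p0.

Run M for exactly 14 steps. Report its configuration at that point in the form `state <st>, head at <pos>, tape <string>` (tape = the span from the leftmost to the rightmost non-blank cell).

state=p0 head=0 tape=[1]0110___   (p0,1)→(p0,0,S)
state=p0 head=0 tape=[0]0110___   (p0,0)→(p1,1,R)
state=p1 head=1 tape=1[0]110___   (p1,0)→(p0,0,R)
state=p0 head=2 tape=10[1]10___   (p0,1)→(p0,0,S)
state=p0 head=2 tape=10[0]10___   (p0,0)→(p1,1,R)
state=p1 head=3 tape=101[1]0___   (p1,1)→(p1,0,L)
state=p1 head=2 tape=10[1]00___   (p1,1)→(p1,0,L)
state=p1 head=1 tape=1[0]000___   (p1,0)→(p0,0,R)
state=p0 head=2 tape=10[0]00___   (p0,0)→(p1,1,R)
state=p1 head=3 tape=101[0]0___   (p1,0)→(p0,0,R)
state=p0 head=4 tape=1010[0]___   (p0,0)→(p1,1,R)
state=p1 head=5 tape=10101[_]__   (p1,_)→(p1,0,S)
state=p1 head=5 tape=10101[0]__   (p1,0)→(p0,0,R)
state=p0 head=6 tape=101010[_]_   (p0,_)→(pH,_,R)
state=pH head=7 tape=101010_[_]
After 14 steps: state pH, head at 7, tape 101010.

state pH, head at 7, tape 101010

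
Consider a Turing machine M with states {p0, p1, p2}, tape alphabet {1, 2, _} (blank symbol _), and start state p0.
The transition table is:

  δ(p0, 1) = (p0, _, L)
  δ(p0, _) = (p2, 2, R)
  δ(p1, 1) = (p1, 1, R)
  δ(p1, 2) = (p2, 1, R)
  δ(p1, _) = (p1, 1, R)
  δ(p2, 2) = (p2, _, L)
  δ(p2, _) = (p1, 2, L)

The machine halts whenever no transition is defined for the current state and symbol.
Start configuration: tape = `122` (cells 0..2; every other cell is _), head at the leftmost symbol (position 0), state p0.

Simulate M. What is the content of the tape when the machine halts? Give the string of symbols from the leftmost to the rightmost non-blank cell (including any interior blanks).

state=p0 head=0 tape=_[1]22   (p0,1)→(p0,_,L)
state=p0 head=-1 tape=[_]_22   (p0,_)→(p2,2,R)
state=p2 head=0 tape=2[_]22   (p2,_)→(p1,2,L)
state=p1 head=-1 tape=[2]222   (p1,2)→(p2,1,R)
state=p2 head=0 tape=1[2]22   (p2,2)→(p2,_,L)
state=p2 head=-1 tape=[1]_22
The non-blank tape span at halt is 1_22.

1_22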